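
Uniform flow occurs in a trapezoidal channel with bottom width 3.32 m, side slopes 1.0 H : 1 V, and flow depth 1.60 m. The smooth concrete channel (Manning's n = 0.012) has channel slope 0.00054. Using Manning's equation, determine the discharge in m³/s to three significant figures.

A = (b + z·y)·y = (3.32 + 1.0×1.60)×1.60 = 7.872 m²
P = b + 2y√(1+z²) = 3.32 + 2×1.60×√(1+1.0²) = 7.845 m
R = A/P = 7.872/7.845 = 1.003 m
Q = (1/n)·A·R^(2/3)·S^(1/2) = (1/0.012) × 7.872 × 1.003^(2/3) × 0.00054^(1/2) = 15.28 m³/s

15.3 m³/s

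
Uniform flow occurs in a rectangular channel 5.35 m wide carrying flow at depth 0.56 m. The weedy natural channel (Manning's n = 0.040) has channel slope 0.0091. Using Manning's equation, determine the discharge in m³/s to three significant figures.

A = b·y = 5.35 × 0.56 = 2.996 m²
P = b + 2y = 5.35 + 2×0.56 = 6.470 m
R = A/P = 2.996/6.470 = 0.4631 m
Q = (1/n)·A·R^(2/3)·S^(1/2) = (1/0.040) × 2.996 × 0.4631^(2/3) × 0.0091^(1/2) = 4.277 m³/s

4.28 m³/s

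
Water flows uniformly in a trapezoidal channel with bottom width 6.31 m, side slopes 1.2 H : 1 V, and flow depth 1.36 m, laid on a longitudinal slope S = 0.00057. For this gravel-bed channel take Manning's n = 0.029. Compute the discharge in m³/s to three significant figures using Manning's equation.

9.03 m³/s

A = (b + z·y)·y = (6.31 + 1.2×1.36)×1.36 = 10.80 m²
P = b + 2y√(1+z²) = 6.31 + 2×1.36×√(1+1.2²) = 10.56 m
R = A/P = 10.80/10.56 = 1.023 m
Q = (1/n)·A·R^(2/3)·S^(1/2) = (1/0.029) × 10.80 × 1.023^(2/3) × 0.00057^(1/2) = 9.028 m³/s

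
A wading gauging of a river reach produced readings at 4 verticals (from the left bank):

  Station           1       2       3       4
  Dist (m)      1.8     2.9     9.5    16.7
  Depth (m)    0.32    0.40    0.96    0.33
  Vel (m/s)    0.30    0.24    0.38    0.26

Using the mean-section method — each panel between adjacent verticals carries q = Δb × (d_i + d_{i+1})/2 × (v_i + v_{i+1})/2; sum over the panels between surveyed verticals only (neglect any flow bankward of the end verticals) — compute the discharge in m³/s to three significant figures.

2.98 m³/s

Panel 1-2: Δb = 1.1 m, d̄ = (0.32+0.40)/2 = 0.36, v̄ = (0.30+0.24)/2 = 0.27 → q = 1.1×0.36×0.27 = 0.1069 m³/s
Panel 2-3: Δb = 6.6 m, d̄ = (0.40+0.96)/2 = 0.68, v̄ = (0.24+0.38)/2 = 0.31 → q = 6.6×0.68×0.31 = 1.391 m³/s
Panel 3-4: Δb = 7.2 m, d̄ = (0.96+0.33)/2 = 0.645, v̄ = (0.38+0.26)/2 = 0.32 → q = 7.2×0.645×0.32 = 1.486 m³/s
Q = Σ q = 2.984 m³/s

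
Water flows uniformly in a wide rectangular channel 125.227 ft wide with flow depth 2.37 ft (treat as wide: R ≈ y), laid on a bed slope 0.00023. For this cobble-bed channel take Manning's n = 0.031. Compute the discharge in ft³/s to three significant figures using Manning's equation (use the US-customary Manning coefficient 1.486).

384 ft³/s

A = b·y = 125.227 × 2.37 = 296.8 ft²
Wide channel: R ≈ y = 2.37 ft
Q = (1.486/n)·A·R^(2/3)·S^(1/2) = (1.486/0.031) × 296.8 × 2.370^(2/3) × 0.00023^(1/2) = 383.5 ft³/s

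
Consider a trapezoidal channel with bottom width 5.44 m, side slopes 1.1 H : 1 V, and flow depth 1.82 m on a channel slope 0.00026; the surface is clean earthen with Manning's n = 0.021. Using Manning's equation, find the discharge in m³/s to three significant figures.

12.1 m³/s

A = (b + z·y)·y = (5.44 + 1.1×1.82)×1.82 = 13.54 m²
P = b + 2y√(1+z²) = 5.44 + 2×1.82×√(1+1.1²) = 10.85 m
R = A/P = 13.54/10.85 = 1.248 m
Q = (1/n)·A·R^(2/3)·S^(1/2) = (1/0.021) × 13.54 × 1.248^(2/3) × 0.00026^(1/2) = 12.06 m³/s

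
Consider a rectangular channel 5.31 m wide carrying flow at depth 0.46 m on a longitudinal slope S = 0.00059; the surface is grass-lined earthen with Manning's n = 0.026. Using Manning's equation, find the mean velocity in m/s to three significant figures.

A = b·y = 5.31 × 0.46 = 2.443 m²
P = b + 2y = 5.31 + 2×0.46 = 6.230 m
R = A/P = 2.443/6.230 = 0.3921 m
Q = (1/n)·A·R^(2/3)·S^(1/2) = (1/0.026) × 2.443 × 0.3921^(2/3) × 0.00059^(1/2) = 1.222 m³/s
V = Q/A = 1.222/2.443 = 0.5005 m/s

0.500 m/s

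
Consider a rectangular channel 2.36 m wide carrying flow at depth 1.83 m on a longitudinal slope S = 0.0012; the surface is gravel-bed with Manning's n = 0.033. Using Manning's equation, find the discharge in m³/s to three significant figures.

A = b·y = 2.36 × 1.83 = 4.319 m²
P = b + 2y = 2.36 + 2×1.83 = 6.020 m
R = A/P = 4.319/6.020 = 0.7174 m
Q = (1/n)·A·R^(2/3)·S^(1/2) = (1/0.033) × 4.319 × 0.7174^(2/3) × 0.0012^(1/2) = 3.633 m³/s

3.63 m³/s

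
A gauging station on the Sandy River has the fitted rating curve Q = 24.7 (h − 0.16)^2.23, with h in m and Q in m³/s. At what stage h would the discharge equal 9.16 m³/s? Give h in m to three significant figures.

h − h₀ = (Q/C)^(1/b) = (9.16/24.7)^(1/2.23) = 0.6409 m
h = 0.16 + 0.6409 = 0.8009 m

0.801 m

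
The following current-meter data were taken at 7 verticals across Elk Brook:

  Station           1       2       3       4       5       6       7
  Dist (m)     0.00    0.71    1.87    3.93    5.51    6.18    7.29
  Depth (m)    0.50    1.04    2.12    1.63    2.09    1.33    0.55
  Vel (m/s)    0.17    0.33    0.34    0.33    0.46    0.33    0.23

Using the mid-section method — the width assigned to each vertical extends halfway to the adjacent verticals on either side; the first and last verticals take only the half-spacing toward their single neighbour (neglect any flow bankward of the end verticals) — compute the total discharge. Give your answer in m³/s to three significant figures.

4.03 m³/s

w_1 = (0.71 − 0.00)/2 = 0.355 m; q_1 = 0.17 × 0.50 × 0.355 = 0.03018 m³/s
w_2 = (1.87 − 0.00)/2 = 0.935 m; q_2 = 0.33 × 1.04 × 0.935 = 0.3209 m³/s
w_3 = (3.93 − 0.71)/2 = 1.61 m; q_3 = 0.34 × 2.12 × 1.61 = 1.160 m³/s
w_4 = (5.51 − 1.87)/2 = 1.82 m; q_4 = 0.33 × 1.63 × 1.82 = 0.9790 m³/s
w_5 = (6.18 − 3.93)/2 = 1.125 m; q_5 = 0.46 × 2.09 × 1.125 = 1.082 m³/s
w_6 = (7.29 − 5.51)/2 = 0.89 m; q_6 = 0.33 × 1.33 × 0.89 = 0.3906 m³/s
w_7 = (7.29 − 6.18)/2 = 0.555 m; q_7 = 0.23 × 0.55 × 0.555 = 0.07021 m³/s
Q = Σ qᵢ = 4.033 m³/s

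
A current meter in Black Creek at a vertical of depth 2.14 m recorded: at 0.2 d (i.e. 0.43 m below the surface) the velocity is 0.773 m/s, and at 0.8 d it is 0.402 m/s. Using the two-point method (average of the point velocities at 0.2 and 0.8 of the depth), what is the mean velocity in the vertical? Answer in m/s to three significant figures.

0.588 m/s

v̄ = (0.773 + 0.402) / 2 = 0.5875 m/s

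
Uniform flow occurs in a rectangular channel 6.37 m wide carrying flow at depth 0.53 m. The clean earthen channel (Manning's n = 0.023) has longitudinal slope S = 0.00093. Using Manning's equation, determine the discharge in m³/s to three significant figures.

A = b·y = 6.37 × 0.53 = 3.376 m²
P = b + 2y = 6.37 + 2×0.53 = 7.430 m
R = A/P = 3.376/7.430 = 0.4544 m
Q = (1/n)·A·R^(2/3)·S^(1/2) = (1/0.023) × 3.376 × 0.4544^(2/3) × 0.00093^(1/2) = 2.646 m³/s

2.65 m³/s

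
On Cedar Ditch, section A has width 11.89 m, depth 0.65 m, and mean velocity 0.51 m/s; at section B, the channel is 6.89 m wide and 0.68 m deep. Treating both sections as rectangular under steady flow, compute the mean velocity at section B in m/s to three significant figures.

Q = A₁V₁ = (11.89×0.65) × 0.51 = 3.942 m³/s
A₂ = 6.89 × 0.68 = 4.685 m²
V₂ = Q/A₂ = 3.942/4.685 = 0.8413 m/s

0.841 m/s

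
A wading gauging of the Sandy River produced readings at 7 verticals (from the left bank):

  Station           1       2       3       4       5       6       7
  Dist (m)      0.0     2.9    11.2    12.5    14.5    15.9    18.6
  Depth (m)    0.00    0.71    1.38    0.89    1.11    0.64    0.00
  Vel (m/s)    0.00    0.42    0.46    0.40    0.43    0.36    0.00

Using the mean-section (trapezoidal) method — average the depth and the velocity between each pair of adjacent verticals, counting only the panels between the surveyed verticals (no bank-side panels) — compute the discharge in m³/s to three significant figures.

6.14 m³/s

Panel 1-2: Δb = 2.9 m, d̄ = (0.00+0.71)/2 = 0.355, v̄ = (0.00+0.42)/2 = 0.21 → q = 2.9×0.355×0.21 = 0.2162 m³/s
Panel 2-3: Δb = 8.3 m, d̄ = (0.71+1.38)/2 = 1.045, v̄ = (0.42+0.46)/2 = 0.44 → q = 8.3×1.045×0.44 = 3.816 m³/s
Panel 3-4: Δb = 1.3 m, d̄ = (1.38+0.89)/2 = 1.135, v̄ = (0.46+0.40)/2 = 0.43 → q = 1.3×1.135×0.43 = 0.6345 m³/s
Panel 4-5: Δb = 2 m, d̄ = (0.89+1.11)/2 = 1, v̄ = (0.40+0.43)/2 = 0.415 → q = 2×1×0.415 = 0.8300 m³/s
Panel 5-6: Δb = 1.4 m, d̄ = (1.11+0.64)/2 = 0.875, v̄ = (0.43+0.36)/2 = 0.395 → q = 1.4×0.875×0.395 = 0.4839 m³/s
Panel 6-7: Δb = 2.7 m, d̄ = (0.64+0.00)/2 = 0.32, v̄ = (0.36+0.00)/2 = 0.18 → q = 2.7×0.32×0.18 = 0.1555 m³/s
Q = Σ q = 6.136 m³/s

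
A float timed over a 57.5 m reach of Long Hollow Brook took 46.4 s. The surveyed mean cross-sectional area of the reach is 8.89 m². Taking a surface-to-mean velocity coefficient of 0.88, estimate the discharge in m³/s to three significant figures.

9.69 m³/s

v_surface = L / t̄ = 57.5 / 46.4 = 1.239 m/s
v_mean = 0.88 × 1.239 = 1.091 m/s
Q = A × v_mean = 8.89 × 1.091 = 9.695 m³/s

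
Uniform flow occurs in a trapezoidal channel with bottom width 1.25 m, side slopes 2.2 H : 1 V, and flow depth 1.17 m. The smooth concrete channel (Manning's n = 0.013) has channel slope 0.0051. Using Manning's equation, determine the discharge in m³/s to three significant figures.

18.4 m³/s

A = (b + z·y)·y = (1.25 + 2.2×1.17)×1.17 = 4.474 m²
P = b + 2y√(1+z²) = 1.25 + 2×1.17×√(1+2.2²) = 6.905 m
R = A/P = 4.474/6.905 = 0.6480 m
Q = (1/n)·A·R^(2/3)·S^(1/2) = (1/0.013) × 4.474 × 0.6480^(2/3) × 0.0051^(1/2) = 18.40 m³/s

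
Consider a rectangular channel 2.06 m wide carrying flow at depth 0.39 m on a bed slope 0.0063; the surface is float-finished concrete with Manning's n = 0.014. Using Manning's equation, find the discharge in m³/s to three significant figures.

A = b·y = 2.06 × 0.39 = 0.8034 m²
P = b + 2y = 2.06 + 2×0.39 = 2.840 m
R = A/P = 0.8034/2.840 = 0.2829 m
Q = (1/n)·A·R^(2/3)·S^(1/2) = (1/0.014) × 0.8034 × 0.2829^(2/3) × 0.0063^(1/2) = 1.963 m³/s

1.96 m³/s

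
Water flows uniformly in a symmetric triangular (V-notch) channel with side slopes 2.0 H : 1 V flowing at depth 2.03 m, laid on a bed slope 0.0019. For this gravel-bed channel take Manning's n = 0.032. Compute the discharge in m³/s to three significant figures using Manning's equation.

A = z·y² = 2.0×2.03² = 8.242 m²
P = 2y√(1+z²) = 2×2.03×√(1+2.0²) = 9.078 m
R = A/P = 8.242/9.078 = 0.9078 m
Q = (1/n)·A·R^(2/3)·S^(1/2) = (1/0.032) × 8.242 × 0.9078^(2/3) × 0.0019^(1/2) = 10.53 m³/s

10.5 m³/s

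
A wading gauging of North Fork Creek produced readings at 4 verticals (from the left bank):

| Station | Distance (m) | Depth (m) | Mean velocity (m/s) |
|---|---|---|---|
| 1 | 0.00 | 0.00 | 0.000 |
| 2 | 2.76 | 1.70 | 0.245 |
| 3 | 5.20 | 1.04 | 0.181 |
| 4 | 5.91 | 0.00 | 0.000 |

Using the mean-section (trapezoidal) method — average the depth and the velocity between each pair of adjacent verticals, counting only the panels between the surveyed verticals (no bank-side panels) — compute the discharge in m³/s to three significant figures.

1.03 m³/s

Panel 1-2: Δb = 2.76 m, d̄ = (0.00+1.70)/2 = 0.85, v̄ = (0.000+0.245)/2 = 0.1225 → q = 2.76×0.85×0.1225 = 0.2874 m³/s
Panel 2-3: Δb = 2.44 m, d̄ = (1.70+1.04)/2 = 1.37, v̄ = (0.245+0.181)/2 = 0.213 → q = 2.44×1.37×0.213 = 0.7120 m³/s
Panel 3-4: Δb = 0.71 m, d̄ = (1.04+0.00)/2 = 0.52, v̄ = (0.181+0.000)/2 = 0.0905 → q = 0.71×0.52×0.0905 = 0.03341 m³/s
Q = Σ q = 1.033 m³/s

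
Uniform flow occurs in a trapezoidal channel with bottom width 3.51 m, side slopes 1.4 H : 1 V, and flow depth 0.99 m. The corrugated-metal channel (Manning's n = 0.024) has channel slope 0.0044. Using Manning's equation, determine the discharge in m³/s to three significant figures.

10.6 m³/s

A = (b + z·y)·y = (3.51 + 1.4×0.99)×0.99 = 4.847 m²
P = b + 2y√(1+z²) = 3.51 + 2×0.99×√(1+1.4²) = 6.917 m
R = A/P = 4.847/6.917 = 0.7008 m
Q = (1/n)·A·R^(2/3)·S^(1/2) = (1/0.024) × 4.847 × 0.7008^(2/3) × 0.0044^(1/2) = 10.57 m³/s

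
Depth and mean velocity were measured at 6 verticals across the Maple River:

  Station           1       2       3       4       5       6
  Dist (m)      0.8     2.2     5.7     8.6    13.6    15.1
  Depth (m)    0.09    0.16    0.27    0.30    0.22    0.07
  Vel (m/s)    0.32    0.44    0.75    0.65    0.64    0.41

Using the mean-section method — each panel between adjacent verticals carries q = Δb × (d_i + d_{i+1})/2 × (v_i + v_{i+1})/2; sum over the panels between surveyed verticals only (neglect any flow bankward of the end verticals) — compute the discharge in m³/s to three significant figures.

Panel 1-2: Δb = 1.4 m, d̄ = (0.09+0.16)/2 = 0.125, v̄ = (0.32+0.44)/2 = 0.38 → q = 1.4×0.125×0.38 = 0.06650 m³/s
Panel 2-3: Δb = 3.5 m, d̄ = (0.16+0.27)/2 = 0.215, v̄ = (0.44+0.75)/2 = 0.595 → q = 3.5×0.215×0.595 = 0.4477 m³/s
Panel 3-4: Δb = 2.9 m, d̄ = (0.27+0.30)/2 = 0.285, v̄ = (0.75+0.65)/2 = 0.7 → q = 2.9×0.285×0.7 = 0.5786 m³/s
Panel 4-5: Δb = 5 m, d̄ = (0.30+0.22)/2 = 0.26, v̄ = (0.65+0.64)/2 = 0.645 → q = 5×0.26×0.645 = 0.8385 m³/s
Panel 5-6: Δb = 1.5 m, d̄ = (0.22+0.07)/2 = 0.145, v̄ = (0.64+0.41)/2 = 0.525 → q = 1.5×0.145×0.525 = 0.1142 m³/s
Q = Σ q = 2.045 m³/s

2.05 m³/s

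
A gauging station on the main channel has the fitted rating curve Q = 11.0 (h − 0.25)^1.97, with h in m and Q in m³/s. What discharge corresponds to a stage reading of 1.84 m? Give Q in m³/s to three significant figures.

Q = 11.0 × (1.84 − 0.25)^1.97 = 11.0 × 1.59^1.97 = 27.42 m³/s

27.4 m³/s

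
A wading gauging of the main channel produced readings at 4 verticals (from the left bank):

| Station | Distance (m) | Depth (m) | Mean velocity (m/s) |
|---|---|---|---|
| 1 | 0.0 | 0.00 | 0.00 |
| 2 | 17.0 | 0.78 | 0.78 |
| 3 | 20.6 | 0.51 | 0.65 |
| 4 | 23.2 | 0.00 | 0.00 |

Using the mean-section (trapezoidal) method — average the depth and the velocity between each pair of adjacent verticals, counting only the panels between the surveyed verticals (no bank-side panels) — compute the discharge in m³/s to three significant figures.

4.46 m³/s

Panel 1-2: Δb = 17 m, d̄ = (0.00+0.78)/2 = 0.39, v̄ = (0.00+0.78)/2 = 0.39 → q = 17×0.39×0.39 = 2.586 m³/s
Panel 2-3: Δb = 3.6 m, d̄ = (0.78+0.51)/2 = 0.645, v̄ = (0.78+0.65)/2 = 0.715 → q = 3.6×0.645×0.715 = 1.660 m³/s
Panel 3-4: Δb = 2.6 m, d̄ = (0.51+0.00)/2 = 0.255, v̄ = (0.65+0.00)/2 = 0.325 → q = 2.6×0.255×0.325 = 0.2155 m³/s
Q = Σ q = 4.461 m³/s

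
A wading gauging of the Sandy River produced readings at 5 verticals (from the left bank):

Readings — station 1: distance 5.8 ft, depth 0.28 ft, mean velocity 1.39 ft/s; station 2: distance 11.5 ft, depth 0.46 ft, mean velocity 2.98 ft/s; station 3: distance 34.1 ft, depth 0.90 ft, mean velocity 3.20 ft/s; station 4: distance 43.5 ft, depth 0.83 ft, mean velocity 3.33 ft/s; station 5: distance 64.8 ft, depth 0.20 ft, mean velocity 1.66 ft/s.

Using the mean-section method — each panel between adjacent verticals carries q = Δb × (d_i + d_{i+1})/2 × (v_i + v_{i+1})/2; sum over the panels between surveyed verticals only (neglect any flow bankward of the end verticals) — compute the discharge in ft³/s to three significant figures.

106 ft³/s

Panel 1-2: Δb = 5.7 ft, d̄ = (0.28+0.46)/2 = 0.37, v̄ = (1.39+2.98)/2 = 2.185 → q = 5.7×0.37×2.185 = 4.608 ft³/s
Panel 2-3: Δb = 22.6 ft, d̄ = (0.46+0.90)/2 = 0.68, v̄ = (2.98+3.20)/2 = 3.09 → q = 22.6×0.68×3.09 = 47.49 ft³/s
Panel 3-4: Δb = 9.4 ft, d̄ = (0.90+0.83)/2 = 0.865, v̄ = (3.20+3.33)/2 = 3.265 → q = 9.4×0.865×3.265 = 26.55 ft³/s
Panel 4-5: Δb = 21.3 ft, d̄ = (0.83+0.20)/2 = 0.515, v̄ = (3.33+1.66)/2 = 2.495 → q = 21.3×0.515×2.495 = 27.37 ft³/s
Q = Σ q = 106.0 ft³/s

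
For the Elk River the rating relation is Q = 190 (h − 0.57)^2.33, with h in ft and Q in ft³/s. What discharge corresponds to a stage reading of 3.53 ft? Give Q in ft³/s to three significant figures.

Q = 190 × (3.53 − 0.57)^2.33 = 190 × 2.96^2.33 = 2382 ft³/s

2380 ft³/s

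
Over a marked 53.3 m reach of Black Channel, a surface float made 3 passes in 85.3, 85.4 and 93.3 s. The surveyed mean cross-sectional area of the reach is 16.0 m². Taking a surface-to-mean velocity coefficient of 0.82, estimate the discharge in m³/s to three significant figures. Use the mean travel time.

7.95 m³/s

t̄ = (85.3 + 85.4 + 93.3) / 3 = 88 s
v_surface = L / t̄ = 53.3 / 88 = 0.6057 m/s
v_mean = 0.82 × 0.6057 = 0.4967 m/s
Q = A × v_mean = 16.0 × 0.4967 = 7.947 m³/s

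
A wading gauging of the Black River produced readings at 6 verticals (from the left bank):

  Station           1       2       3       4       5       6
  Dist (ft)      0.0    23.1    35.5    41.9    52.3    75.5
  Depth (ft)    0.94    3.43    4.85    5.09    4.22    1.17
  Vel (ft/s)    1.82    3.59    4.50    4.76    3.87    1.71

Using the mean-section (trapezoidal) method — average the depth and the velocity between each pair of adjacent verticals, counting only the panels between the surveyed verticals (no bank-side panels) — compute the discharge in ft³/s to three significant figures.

Panel 1-2: Δb = 23.1 ft, d̄ = (0.94+3.43)/2 = 2.185, v̄ = (1.82+3.59)/2 = 2.705 → q = 23.1×2.185×2.705 = 136.5 ft³/s
Panel 2-3: Δb = 12.4 ft, d̄ = (3.43+4.85)/2 = 4.14, v̄ = (3.59+4.50)/2 = 4.045 → q = 12.4×4.14×4.045 = 207.7 ft³/s
Panel 3-4: Δb = 6.4 ft, d̄ = (4.85+5.09)/2 = 4.97, v̄ = (4.50+4.76)/2 = 4.63 → q = 6.4×4.97×4.63 = 147.3 ft³/s
Panel 4-5: Δb = 10.4 ft, d̄ = (5.09+4.22)/2 = 4.655, v̄ = (4.76+3.87)/2 = 4.315 → q = 10.4×4.655×4.315 = 208.9 ft³/s
Panel 5-6: Δb = 23.2 ft, d̄ = (4.22+1.17)/2 = 2.695, v̄ = (3.87+1.71)/2 = 2.79 → q = 23.2×2.695×2.79 = 174.4 ft³/s
Q = Σ q = 874.8 ft³/s

875 ft³/s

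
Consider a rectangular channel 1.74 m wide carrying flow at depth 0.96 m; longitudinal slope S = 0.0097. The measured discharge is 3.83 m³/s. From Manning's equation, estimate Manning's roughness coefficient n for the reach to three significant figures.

A = b·y = 1.74 × 0.96 = 1.670 m²
P = b + 2y = 1.74 + 2×0.96 = 3.660 m
R = A/P = 1.670/3.660 = 0.4564 m
n = (1/Q)·A·R^(2/3)·S^(1/2) = (1/3.83) × 1.670 × 0.5928 × 0.09849 = 0.02546

0.0255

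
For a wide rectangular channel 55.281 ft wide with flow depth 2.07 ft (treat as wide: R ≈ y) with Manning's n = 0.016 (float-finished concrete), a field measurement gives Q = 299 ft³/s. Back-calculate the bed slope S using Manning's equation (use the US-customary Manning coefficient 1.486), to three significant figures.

0.000300

A = b·y = 55.281 × 2.07 = 114.4 ft²
Wide channel: R ≈ y = 2.07 ft
S = (Q·n / (1.486·A·R^(2/3)))² = (299×0.016 / (1.486×114.4×1.624))² = 0.0003000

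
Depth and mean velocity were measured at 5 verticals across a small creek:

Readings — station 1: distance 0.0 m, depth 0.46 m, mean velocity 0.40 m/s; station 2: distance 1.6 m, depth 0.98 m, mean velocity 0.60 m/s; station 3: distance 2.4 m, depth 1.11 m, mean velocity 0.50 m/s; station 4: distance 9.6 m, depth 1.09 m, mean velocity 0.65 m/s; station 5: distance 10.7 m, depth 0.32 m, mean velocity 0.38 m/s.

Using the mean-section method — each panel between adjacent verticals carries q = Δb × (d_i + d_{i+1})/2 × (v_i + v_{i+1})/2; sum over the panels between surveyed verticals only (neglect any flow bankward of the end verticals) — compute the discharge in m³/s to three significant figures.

5.99 m³/s

Panel 1-2: Δb = 1.6 m, d̄ = (0.46+0.98)/2 = 0.72, v̄ = (0.40+0.60)/2 = 0.5 → q = 1.6×0.72×0.5 = 0.5760 m³/s
Panel 2-3: Δb = 0.8 m, d̄ = (0.98+1.11)/2 = 1.045, v̄ = (0.60+0.50)/2 = 0.55 → q = 0.8×1.045×0.55 = 0.4598 m³/s
Panel 3-4: Δb = 7.2 m, d̄ = (1.11+1.09)/2 = 1.1, v̄ = (0.50+0.65)/2 = 0.575 → q = 7.2×1.1×0.575 = 4.554 m³/s
Panel 4-5: Δb = 1.1 m, d̄ = (1.09+0.32)/2 = 0.705, v̄ = (0.65+0.38)/2 = 0.515 → q = 1.1×0.705×0.515 = 0.3994 m³/s
Q = Σ q = 5.989 m³/s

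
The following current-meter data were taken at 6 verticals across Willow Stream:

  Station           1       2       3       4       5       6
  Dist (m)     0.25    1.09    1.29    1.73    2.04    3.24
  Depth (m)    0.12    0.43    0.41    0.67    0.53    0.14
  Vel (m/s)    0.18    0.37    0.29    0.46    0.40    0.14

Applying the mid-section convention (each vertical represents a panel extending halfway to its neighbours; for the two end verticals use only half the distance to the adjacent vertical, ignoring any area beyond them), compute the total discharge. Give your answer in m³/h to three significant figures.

1500 m³/h

w_1 = (1.09 − 0.25)/2 = 0.42 m; q_1 = 0.18 × 0.12 × 0.42 = 0.009072 m³/s
w_2 = (1.29 − 0.25)/2 = 0.52 m; q_2 = 0.37 × 0.43 × 0.52 = 0.08273 m³/s
w_3 = (1.73 − 1.09)/2 = 0.32 m; q_3 = 0.29 × 0.41 × 0.32 = 0.03805 m³/s
w_4 = (2.04 − 1.29)/2 = 0.375 m; q_4 = 0.46 × 0.67 × 0.375 = 0.1156 m³/s
w_5 = (3.24 − 1.73)/2 = 0.755 m; q_5 = 0.40 × 0.53 × 0.755 = 0.1601 m³/s
w_6 = (3.24 − 2.04)/2 = 0.6 m; q_6 = 0.14 × 0.14 × 0.6 = 0.01176 m³/s
Q = Σ qᵢ = 0.4172 m³/s
= 0.4172 × 3600 = 1502 m³/h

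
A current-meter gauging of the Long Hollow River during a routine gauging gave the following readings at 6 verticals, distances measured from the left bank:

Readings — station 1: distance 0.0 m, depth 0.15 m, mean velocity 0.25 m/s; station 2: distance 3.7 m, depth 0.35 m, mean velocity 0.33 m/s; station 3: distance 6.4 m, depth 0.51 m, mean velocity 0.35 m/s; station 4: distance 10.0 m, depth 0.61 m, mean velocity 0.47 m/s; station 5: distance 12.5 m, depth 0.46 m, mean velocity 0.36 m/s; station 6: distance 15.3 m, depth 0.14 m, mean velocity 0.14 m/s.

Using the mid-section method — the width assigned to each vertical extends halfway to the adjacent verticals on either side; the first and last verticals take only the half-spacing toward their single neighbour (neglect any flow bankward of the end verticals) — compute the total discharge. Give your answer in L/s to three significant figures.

2340 L/s

w_1 = (3.7 − 0.0)/2 = 1.85 m; q_1 = 0.25 × 0.15 × 1.85 = 0.06938 m³/s
w_2 = (6.4 − 0.0)/2 = 3.2 m; q_2 = 0.33 × 0.35 × 3.2 = 0.3696 m³/s
w_3 = (10.0 − 3.7)/2 = 3.15 m; q_3 = 0.35 × 0.51 × 3.15 = 0.5623 m³/s
w_4 = (12.5 − 6.4)/2 = 3.05 m; q_4 = 0.47 × 0.61 × 3.05 = 0.8744 m³/s
w_5 = (15.3 − 10.0)/2 = 2.65 m; q_5 = 0.36 × 0.46 × 2.65 = 0.4388 m³/s
w_6 = (15.3 − 12.5)/2 = 1.4 m; q_6 = 0.14 × 0.14 × 1.4 = 0.02744 m³/s
Q = Σ qᵢ = 2.342 m³/s
= 2.342 × 1000 = 2342 L/s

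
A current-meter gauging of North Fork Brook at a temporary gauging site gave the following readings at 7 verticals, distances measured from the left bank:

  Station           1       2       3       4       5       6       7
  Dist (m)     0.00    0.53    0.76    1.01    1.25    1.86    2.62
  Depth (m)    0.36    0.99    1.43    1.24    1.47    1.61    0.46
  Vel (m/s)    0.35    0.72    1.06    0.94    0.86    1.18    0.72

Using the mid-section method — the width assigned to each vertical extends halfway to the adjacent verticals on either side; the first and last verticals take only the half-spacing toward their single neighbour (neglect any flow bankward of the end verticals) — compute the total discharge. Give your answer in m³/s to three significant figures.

2.92 m³/s

w_1 = (0.53 − 0.00)/2 = 0.265 m; q_1 = 0.35 × 0.36 × 0.265 = 0.03339 m³/s
w_2 = (0.76 − 0.00)/2 = 0.38 m; q_2 = 0.72 × 0.99 × 0.38 = 0.2709 m³/s
w_3 = (1.01 − 0.53)/2 = 0.24 m; q_3 = 1.06 × 1.43 × 0.24 = 0.3638 m³/s
w_4 = (1.25 − 0.76)/2 = 0.245 m; q_4 = 0.94 × 1.24 × 0.245 = 0.2856 m³/s
w_5 = (1.86 − 1.01)/2 = 0.425 m; q_5 = 0.86 × 1.47 × 0.425 = 0.5373 m³/s
w_6 = (2.62 − 1.25)/2 = 0.685 m; q_6 = 1.18 × 1.61 × 0.685 = 1.301 m³/s
w_7 = (2.62 − 1.86)/2 = 0.38 m; q_7 = 0.72 × 0.46 × 0.38 = 0.1259 m³/s
Q = Σ qᵢ = 2.918 m³/s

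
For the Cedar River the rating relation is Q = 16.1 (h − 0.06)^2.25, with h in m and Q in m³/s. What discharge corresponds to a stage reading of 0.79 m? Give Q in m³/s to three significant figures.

7.93 m³/s

Q = 16.1 × (0.79 − 0.06)^2.25 = 16.1 × 0.73^2.25 = 7.931 m³/s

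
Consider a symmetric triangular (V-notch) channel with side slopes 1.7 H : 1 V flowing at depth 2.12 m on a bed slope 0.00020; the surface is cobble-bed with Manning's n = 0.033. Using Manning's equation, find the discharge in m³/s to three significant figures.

A = z·y² = 1.7×2.12² = 7.640 m²
P = 2y√(1+z²) = 2×2.12×√(1+1.7²) = 8.363 m
R = A/P = 7.640/8.363 = 0.9137 m
Q = (1/n)·A·R^(2/3)·S^(1/2) = (1/0.033) × 7.640 × 0.9137^(2/3) × 0.00020^(1/2) = 3.083 m³/s

3.08 m³/s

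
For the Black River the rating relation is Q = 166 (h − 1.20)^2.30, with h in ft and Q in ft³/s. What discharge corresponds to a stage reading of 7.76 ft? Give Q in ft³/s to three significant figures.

Q = 166 × (7.76 − 1.20)^2.30 = 166 × 6.56^2.30 = 12560 ft³/s

12600 ft³/s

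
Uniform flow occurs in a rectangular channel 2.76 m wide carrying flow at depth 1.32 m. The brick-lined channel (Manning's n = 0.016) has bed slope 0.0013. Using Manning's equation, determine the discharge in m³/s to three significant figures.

A = b·y = 2.76 × 1.32 = 3.643 m²
P = b + 2y = 2.76 + 2×1.32 = 5.400 m
R = A/P = 3.643/5.400 = 0.6747 m
Q = (1/n)·A·R^(2/3)·S^(1/2) = (1/0.016) × 3.643 × 0.6747^(2/3) × 0.0013^(1/2) = 6.315 m³/s

6.32 m³/s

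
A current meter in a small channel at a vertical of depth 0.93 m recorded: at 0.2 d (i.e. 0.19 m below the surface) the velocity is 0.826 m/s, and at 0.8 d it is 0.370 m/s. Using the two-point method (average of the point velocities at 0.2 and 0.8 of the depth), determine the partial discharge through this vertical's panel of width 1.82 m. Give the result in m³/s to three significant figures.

1.01 m³/s

v̄ = (0.826 + 0.370) / 2 = 0.5980 m/s
q = v̄ × d × w = 0.5980 × 0.93 × 1.82 = 1.012 m³/s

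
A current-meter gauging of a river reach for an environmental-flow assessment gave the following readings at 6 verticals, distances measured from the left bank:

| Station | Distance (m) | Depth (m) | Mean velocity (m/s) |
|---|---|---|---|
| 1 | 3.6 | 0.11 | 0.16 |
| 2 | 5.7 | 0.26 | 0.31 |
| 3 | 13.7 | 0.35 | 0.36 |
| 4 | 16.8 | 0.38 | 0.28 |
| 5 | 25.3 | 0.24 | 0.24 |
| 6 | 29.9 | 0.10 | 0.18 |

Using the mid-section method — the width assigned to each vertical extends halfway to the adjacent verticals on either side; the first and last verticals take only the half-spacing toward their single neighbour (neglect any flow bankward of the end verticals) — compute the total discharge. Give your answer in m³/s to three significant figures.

2.16 m³/s

w_1 = (5.7 − 3.6)/2 = 1.05 m; q_1 = 0.16 × 0.11 × 1.05 = 0.01848 m³/s
w_2 = (13.7 − 3.6)/2 = 5.05 m; q_2 = 0.31 × 0.26 × 5.05 = 0.4070 m³/s
w_3 = (16.8 − 5.7)/2 = 5.55 m; q_3 = 0.36 × 0.35 × 5.55 = 0.6993 m³/s
w_4 = (25.3 − 13.7)/2 = 5.8 m; q_4 = 0.28 × 0.38 × 5.8 = 0.6171 m³/s
w_5 = (29.9 − 16.8)/2 = 6.55 m; q_5 = 0.24 × 0.24 × 6.55 = 0.3773 m³/s
w_6 = (29.9 − 25.3)/2 = 2.3 m; q_6 = 0.18 × 0.10 × 2.3 = 0.04140 m³/s
Q = Σ qᵢ = 2.161 m³/s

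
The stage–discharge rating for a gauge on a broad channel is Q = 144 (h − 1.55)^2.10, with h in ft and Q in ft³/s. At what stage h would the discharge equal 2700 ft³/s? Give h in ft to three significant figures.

5.59 ft

h − h₀ = (Q/C)^(1/b) = (2700/144)^(1/2.10) = 4.038 ft
h = 1.55 + 4.038 = 5.588 ft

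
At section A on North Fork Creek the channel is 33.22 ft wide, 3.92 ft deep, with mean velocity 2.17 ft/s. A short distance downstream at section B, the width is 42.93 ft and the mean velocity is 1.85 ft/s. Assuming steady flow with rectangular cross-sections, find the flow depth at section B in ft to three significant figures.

Q = A₁V₁ = (33.22×3.92) × 2.17 = 282.6 ft³/s
d₂ = Q/(b₂ V₂) = 282.6/(42.93×1.85) = 3.558 ft

3.56 ft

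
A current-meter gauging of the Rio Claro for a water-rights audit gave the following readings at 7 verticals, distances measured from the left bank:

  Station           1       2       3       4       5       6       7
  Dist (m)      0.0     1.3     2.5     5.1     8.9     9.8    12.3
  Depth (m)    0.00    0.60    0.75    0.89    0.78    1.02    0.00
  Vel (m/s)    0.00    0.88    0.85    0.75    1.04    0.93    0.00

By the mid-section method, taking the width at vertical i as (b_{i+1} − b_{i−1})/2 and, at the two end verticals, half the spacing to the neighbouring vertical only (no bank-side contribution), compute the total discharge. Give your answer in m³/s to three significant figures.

7.53 m³/s

w_2 = (2.5 − 0.0)/2 = 1.25 m; q_2 = 0.88 × 0.60 × 1.25 = 0.6600 m³/s
w_3 = (5.1 − 1.3)/2 = 1.9 m; q_3 = 0.85 × 0.75 × 1.9 = 1.211 m³/s
w_4 = (8.9 − 2.5)/2 = 3.2 m; q_4 = 0.75 × 0.89 × 3.2 = 2.136 m³/s
w_5 = (9.8 − 5.1)/2 = 2.35 m; q_5 = 1.04 × 0.78 × 2.35 = 1.906 m³/s
w_6 = (12.3 − 8.9)/2 = 1.7 m; q_6 = 0.93 × 1.02 × 1.7 = 1.613 m³/s
Stations 1, 7 contribute zero (depth or velocity is 0).
Q = Σ qᵢ = 7.526 m³/s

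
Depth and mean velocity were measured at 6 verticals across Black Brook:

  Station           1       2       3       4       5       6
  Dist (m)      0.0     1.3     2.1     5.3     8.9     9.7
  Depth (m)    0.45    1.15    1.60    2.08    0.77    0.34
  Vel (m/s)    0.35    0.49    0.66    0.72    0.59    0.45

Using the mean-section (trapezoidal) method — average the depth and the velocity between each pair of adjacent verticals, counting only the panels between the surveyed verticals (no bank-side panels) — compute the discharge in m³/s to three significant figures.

Panel 1-2: Δb = 1.3 m, d̄ = (0.45+1.15)/2 = 0.8, v̄ = (0.35+0.49)/2 = 0.42 → q = 1.3×0.8×0.42 = 0.4368 m³/s
Panel 2-3: Δb = 0.8 m, d̄ = (1.15+1.60)/2 = 1.375, v̄ = (0.49+0.66)/2 = 0.575 → q = 0.8×1.375×0.575 = 0.6325 m³/s
Panel 3-4: Δb = 3.2 m, d̄ = (1.60+2.08)/2 = 1.84, v̄ = (0.66+0.72)/2 = 0.69 → q = 3.2×1.84×0.69 = 4.063 m³/s
Panel 4-5: Δb = 3.6 m, d̄ = (2.08+0.77)/2 = 1.425, v̄ = (0.72+0.59)/2 = 0.655 → q = 3.6×1.425×0.655 = 3.360 m³/s
Panel 5-6: Δb = 0.8 m, d̄ = (0.77+0.34)/2 = 0.555, v̄ = (0.59+0.45)/2 = 0.52 → q = 0.8×0.555×0.52 = 0.2309 m³/s
Q = Σ q = 8.723 m³/s

8.72 m³/s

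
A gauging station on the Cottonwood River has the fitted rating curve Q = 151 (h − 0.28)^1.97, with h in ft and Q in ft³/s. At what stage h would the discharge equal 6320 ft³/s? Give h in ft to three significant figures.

6.94 ft

h − h₀ = (Q/C)^(1/b) = (6320/151)^(1/1.97) = 6.656 ft
h = 0.28 + 6.656 = 6.936 ft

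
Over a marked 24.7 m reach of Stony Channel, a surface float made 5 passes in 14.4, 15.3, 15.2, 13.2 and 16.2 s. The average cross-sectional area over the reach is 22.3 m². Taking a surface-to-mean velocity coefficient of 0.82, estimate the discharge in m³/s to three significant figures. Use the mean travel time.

30.4 m³/s

t̄ = (14.4 + 15.3 + 15.2 + 13.2 + 16.2) / 5 = 14.86 s
v_surface = L / t̄ = 24.7 / 14.86 = 1.662 m/s
v_mean = 0.82 × 1.662 = 1.363 m/s
Q = A × v_mean = 22.3 × 1.363 = 30.39 m³/s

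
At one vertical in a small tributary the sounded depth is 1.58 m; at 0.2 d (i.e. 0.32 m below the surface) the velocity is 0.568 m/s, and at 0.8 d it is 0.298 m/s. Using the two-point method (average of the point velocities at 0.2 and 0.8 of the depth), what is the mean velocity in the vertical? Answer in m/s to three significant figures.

v̄ = (0.568 + 0.298) / 2 = 0.4330 m/s

0.433 m/s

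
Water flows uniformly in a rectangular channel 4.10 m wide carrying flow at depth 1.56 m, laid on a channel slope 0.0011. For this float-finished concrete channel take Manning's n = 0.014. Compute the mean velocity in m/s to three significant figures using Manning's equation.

A = b·y = 4.10 × 1.56 = 6.396 m²
P = b + 2y = 4.10 + 2×1.56 = 7.220 m
R = A/P = 6.396/7.220 = 0.8859 m
Q = (1/n)·A·R^(2/3)·S^(1/2) = (1/0.014) × 6.396 × 0.8859^(2/3) × 0.0011^(1/2) = 13.98 m³/s
V = Q/A = 13.98/6.396 = 2.185 m/s

2.19 m/s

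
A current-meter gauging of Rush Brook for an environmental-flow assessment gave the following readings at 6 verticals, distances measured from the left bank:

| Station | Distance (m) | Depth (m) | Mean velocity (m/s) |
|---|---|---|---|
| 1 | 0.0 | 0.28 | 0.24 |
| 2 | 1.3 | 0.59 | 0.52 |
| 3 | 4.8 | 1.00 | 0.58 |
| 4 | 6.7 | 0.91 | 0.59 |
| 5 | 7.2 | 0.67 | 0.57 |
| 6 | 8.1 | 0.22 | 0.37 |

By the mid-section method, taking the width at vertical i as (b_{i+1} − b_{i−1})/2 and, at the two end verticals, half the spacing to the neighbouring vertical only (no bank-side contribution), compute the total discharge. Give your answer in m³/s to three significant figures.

w_1 = (1.3 − 0.0)/2 = 0.65 m; q_1 = 0.24 × 0.28 × 0.65 = 0.04368 m³/s
w_2 = (4.8 − 0.0)/2 = 2.4 m; q_2 = 0.52 × 0.59 × 2.4 = 0.7363 m³/s
w_3 = (6.7 − 1.3)/2 = 2.7 m; q_3 = 0.58 × 1.00 × 2.7 = 1.566 m³/s
w_4 = (7.2 − 4.8)/2 = 1.2 m; q_4 = 0.59 × 0.91 × 1.2 = 0.6443 m³/s
w_5 = (8.1 − 6.7)/2 = 0.7 m; q_5 = 0.57 × 0.67 × 0.7 = 0.2673 m³/s
w_6 = (8.1 − 7.2)/2 = 0.45 m; q_6 = 0.37 × 0.22 × 0.45 = 0.03663 m³/s
Q = Σ qᵢ = 3.294 m³/s

3.29 m³/s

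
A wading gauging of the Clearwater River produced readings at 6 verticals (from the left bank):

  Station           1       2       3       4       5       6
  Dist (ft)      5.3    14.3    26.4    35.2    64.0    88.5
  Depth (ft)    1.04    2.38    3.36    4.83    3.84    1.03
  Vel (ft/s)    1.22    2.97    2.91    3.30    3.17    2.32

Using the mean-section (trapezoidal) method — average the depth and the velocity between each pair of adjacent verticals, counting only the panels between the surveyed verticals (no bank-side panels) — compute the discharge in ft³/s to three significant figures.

Panel 1-2: Δb = 9 ft, d̄ = (1.04+2.38)/2 = 1.71, v̄ = (1.22+2.97)/2 = 2.095 → q = 9×1.71×2.095 = 32.24 ft³/s
Panel 2-3: Δb = 12.1 ft, d̄ = (2.38+3.36)/2 = 2.87, v̄ = (2.97+2.91)/2 = 2.94 → q = 12.1×2.87×2.94 = 102.1 ft³/s
Panel 3-4: Δb = 8.8 ft, d̄ = (3.36+4.83)/2 = 4.095, v̄ = (2.91+3.30)/2 = 3.105 → q = 8.8×4.095×3.105 = 111.9 ft³/s
Panel 4-5: Δb = 28.8 ft, d̄ = (4.83+3.84)/2 = 4.335, v̄ = (3.30+3.17)/2 = 3.235 → q = 28.8×4.335×3.235 = 403.9 ft³/s
Panel 5-6: Δb = 24.5 ft, d̄ = (3.84+1.03)/2 = 2.435, v̄ = (3.17+2.32)/2 = 2.745 → q = 24.5×2.435×2.745 = 163.8 ft³/s
Q = Σ q = 813.9 ft³/s

814 ft³/s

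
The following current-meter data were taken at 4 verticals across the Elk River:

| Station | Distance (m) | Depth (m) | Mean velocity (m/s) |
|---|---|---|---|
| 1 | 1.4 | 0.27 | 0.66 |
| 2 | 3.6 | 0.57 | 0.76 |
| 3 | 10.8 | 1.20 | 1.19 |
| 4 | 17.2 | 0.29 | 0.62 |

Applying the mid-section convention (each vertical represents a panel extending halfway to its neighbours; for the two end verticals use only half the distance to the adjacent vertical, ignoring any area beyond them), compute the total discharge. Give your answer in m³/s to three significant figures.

12.5 m³/s

w_1 = (3.6 − 1.4)/2 = 1.1 m; q_1 = 0.66 × 0.27 × 1.1 = 0.1960 m³/s
w_2 = (10.8 − 1.4)/2 = 4.7 m; q_2 = 0.76 × 0.57 × 4.7 = 2.036 m³/s
w_3 = (17.2 − 3.6)/2 = 6.8 m; q_3 = 1.19 × 1.20 × 6.8 = 9.710 m³/s
w_4 = (17.2 − 10.8)/2 = 3.2 m; q_4 = 0.62 × 0.29 × 3.2 = 0.5754 m³/s
Q = Σ qᵢ = 12.52 m³/s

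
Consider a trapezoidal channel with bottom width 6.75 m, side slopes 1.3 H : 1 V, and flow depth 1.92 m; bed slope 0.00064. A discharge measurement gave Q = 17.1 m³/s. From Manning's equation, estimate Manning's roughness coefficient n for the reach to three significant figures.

A = (b + z·y)·y = (6.75 + 1.3×1.92)×1.92 = 17.75 m²
P = b + 2y√(1+z²) = 6.75 + 2×1.92×√(1+1.3²) = 13.05 m
R = A/P = 17.75/13.05 = 1.361 m
n = (1/Q)·A·R^(2/3)·S^(1/2) = (1/17.1) × 17.75 × 1.228 × 0.02530 = 0.03225

0.0322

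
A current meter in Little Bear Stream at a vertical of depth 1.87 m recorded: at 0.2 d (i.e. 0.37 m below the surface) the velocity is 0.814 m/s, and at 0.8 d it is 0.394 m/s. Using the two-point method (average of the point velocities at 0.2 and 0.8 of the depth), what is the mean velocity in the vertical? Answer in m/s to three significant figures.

0.604 m/s

v̄ = (0.814 + 0.394) / 2 = 0.6040 m/s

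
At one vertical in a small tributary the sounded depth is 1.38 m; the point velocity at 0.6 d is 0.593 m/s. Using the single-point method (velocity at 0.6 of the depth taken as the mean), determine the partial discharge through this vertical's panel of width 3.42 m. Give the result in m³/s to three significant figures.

v̄ = v₀.₆ = 0.593 m/s
q = v̄ × d × w = 0.5930 × 1.38 × 3.42 = 2.799 m³/s

2.80 m³/s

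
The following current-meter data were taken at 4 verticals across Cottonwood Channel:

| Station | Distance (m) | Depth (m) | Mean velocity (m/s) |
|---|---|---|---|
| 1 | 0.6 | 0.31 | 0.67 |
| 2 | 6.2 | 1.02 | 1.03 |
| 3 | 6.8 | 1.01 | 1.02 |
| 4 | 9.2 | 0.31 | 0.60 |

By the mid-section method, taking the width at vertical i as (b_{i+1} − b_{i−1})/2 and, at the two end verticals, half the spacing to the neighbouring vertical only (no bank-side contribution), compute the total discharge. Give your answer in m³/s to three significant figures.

5.61 m³/s

w_1 = (6.2 − 0.6)/2 = 2.8 m; q_1 = 0.67 × 0.31 × 2.8 = 0.5816 m³/s
w_2 = (6.8 − 0.6)/2 = 3.1 m; q_2 = 1.03 × 1.02 × 3.1 = 3.257 m³/s
w_3 = (9.2 − 6.2)/2 = 1.5 m; q_3 = 1.02 × 1.01 × 1.5 = 1.545 m³/s
w_4 = (9.2 − 6.8)/2 = 1.2 m; q_4 = 0.60 × 0.31 × 1.2 = 0.2232 m³/s
Q = Σ qᵢ = 5.607 m³/s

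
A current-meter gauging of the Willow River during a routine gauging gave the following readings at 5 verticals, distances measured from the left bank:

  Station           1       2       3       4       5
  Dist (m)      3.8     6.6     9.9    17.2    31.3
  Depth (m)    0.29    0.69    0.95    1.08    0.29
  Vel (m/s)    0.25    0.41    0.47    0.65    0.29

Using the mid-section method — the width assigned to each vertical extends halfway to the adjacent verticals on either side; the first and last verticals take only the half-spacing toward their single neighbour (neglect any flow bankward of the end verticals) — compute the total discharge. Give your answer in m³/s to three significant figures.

11.4 m³/s

w_1 = (6.6 − 3.8)/2 = 1.4 m; q_1 = 0.25 × 0.29 × 1.4 = 0.1015 m³/s
w_2 = (9.9 − 3.8)/2 = 3.05 m; q_2 = 0.41 × 0.69 × 3.05 = 0.8628 m³/s
w_3 = (17.2 − 6.6)/2 = 5.3 m; q_3 = 0.47 × 0.95 × 5.3 = 2.366 m³/s
w_4 = (31.3 − 9.9)/2 = 10.7 m; q_4 = 0.65 × 1.08 × 10.7 = 7.511 m³/s
w_5 = (31.3 − 17.2)/2 = 7.05 m; q_5 = 0.29 × 0.29 × 7.05 = 0.5929 m³/s
Q = Σ qᵢ = 11.44 m³/s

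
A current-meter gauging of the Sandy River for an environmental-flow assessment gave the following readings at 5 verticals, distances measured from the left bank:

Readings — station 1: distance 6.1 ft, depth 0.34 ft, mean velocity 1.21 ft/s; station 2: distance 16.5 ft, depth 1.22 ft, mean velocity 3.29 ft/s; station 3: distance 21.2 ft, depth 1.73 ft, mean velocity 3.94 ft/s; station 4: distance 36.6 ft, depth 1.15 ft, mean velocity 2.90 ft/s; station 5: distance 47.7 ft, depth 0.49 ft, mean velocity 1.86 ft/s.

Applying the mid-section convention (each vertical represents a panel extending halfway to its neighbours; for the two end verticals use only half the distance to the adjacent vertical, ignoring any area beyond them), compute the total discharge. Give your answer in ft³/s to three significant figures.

150 ft³/s

w_1 = (16.5 − 6.1)/2 = 5.2 ft; q_1 = 1.21 × 0.34 × 5.2 = 2.139 ft³/s
w_2 = (21.2 − 6.1)/2 = 7.55 ft; q_2 = 3.29 × 1.22 × 7.55 = 30.30 ft³/s
w_3 = (36.6 − 16.5)/2 = 10.05 ft; q_3 = 3.94 × 1.73 × 10.05 = 68.50 ft³/s
w_4 = (47.7 − 21.2)/2 = 13.25 ft; q_4 = 2.90 × 1.15 × 13.25 = 44.19 ft³/s
w_5 = (47.7 − 36.6)/2 = 5.55 ft; q_5 = 1.86 × 0.49 × 5.55 = 5.058 ft³/s
Q = Σ qᵢ = 150.2 ft³/s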